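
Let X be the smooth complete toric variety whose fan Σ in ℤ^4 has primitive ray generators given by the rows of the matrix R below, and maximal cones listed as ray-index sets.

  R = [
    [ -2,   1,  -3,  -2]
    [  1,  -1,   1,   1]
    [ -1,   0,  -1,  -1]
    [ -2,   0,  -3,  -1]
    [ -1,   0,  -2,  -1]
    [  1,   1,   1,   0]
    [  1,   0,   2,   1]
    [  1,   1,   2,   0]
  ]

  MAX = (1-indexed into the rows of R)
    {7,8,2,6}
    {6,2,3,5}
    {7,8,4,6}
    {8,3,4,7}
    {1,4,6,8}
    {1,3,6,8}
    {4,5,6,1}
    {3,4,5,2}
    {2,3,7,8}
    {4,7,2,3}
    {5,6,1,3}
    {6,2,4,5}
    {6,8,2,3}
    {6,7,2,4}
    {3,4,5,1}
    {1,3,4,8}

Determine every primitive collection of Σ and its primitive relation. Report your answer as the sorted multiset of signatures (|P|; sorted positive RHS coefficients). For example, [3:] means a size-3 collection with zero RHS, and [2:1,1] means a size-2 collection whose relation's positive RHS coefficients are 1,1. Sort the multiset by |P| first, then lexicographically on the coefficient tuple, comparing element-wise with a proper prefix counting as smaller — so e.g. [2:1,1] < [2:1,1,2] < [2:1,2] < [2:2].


Δ(Σ) — 8 vertices, 7 min non-faces:

  P = {5,7}:  v_{5} + v_{7} = 0  ⟹  sig = [2:]
  P = {1,2}:  v_{1} + v_{2} = v_{5}  ⟹  sig = [2:1]
  P = {1,7}:  v_{1} + v_{7} = v_{4} + v_{8}  ⟹  sig = [2:1,1]
  P = {5,8}:  v_{5} + v_{8} = v_{3} + v_{6}  ⟹  sig = [2:1,1]
  P = {2,4,8}:  v_{2} + v_{4} + v_{8} = 0  ⟹  sig = [3:]
  P = {3,4,6}:  v_{3} + v_{4} + v_{6} = v_{1}  ⟹  sig = [3:1]
  P = {3,6,7}:  v_{3} + v_{6} + v_{7} = v_{8}  ⟹  sig = [3:1]

so the primitive-relation signature multiset is
{ [2:],  [2:1],  [2:1,1] ×2,  [3:],  [3:1] ×2 }


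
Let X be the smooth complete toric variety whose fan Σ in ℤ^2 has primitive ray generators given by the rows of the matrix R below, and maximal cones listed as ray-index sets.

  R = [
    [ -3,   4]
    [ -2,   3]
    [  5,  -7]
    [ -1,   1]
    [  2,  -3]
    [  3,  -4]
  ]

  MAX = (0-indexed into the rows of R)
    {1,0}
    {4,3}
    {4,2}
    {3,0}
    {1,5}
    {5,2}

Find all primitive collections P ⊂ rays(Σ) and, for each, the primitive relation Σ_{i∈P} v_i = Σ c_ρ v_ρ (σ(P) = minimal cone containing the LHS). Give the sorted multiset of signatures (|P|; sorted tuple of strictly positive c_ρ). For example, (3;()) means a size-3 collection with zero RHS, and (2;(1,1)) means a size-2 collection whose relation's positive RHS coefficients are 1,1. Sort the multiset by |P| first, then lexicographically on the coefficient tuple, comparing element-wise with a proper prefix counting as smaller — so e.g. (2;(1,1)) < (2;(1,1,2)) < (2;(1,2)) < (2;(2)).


Primitive collections (9):

  {0,5}:  v_{0} + v_{5} = 0  →  sig = (2;())
  {1,4}:  v_{1} + v_{4} = 0  →  sig = (2;())
  {0,2}:  v_{0} + v_{2} = v_{4}  →  sig = (2;(1))
  {0,4}:  v_{0} + v_{4} = v_{3}  →  sig = (2;(1))
  {1,2}:  v_{1} + v_{2} = v_{5}  →  sig = (2;(1))
  {1,3}:  v_{1} + v_{3} = v_{0}  →  sig = (2;(1))
  {3,5}:  v_{3} + v_{5} = v_{4}  →  sig = (2;(1))
  {4,5}:  v_{4} + v_{5} = v_{2}  →  sig = (2;(1))
  {2,3}:  v_{2} + v_{3} = 2·v_{4}  →  sig = (2;(2))

Sorted signature multiset PRS(X):
    (2;())
    (2;())
    (2;(1))
    (2;(1))
    (2;(1))
    (2;(1))
    (2;(1))
    (2;(1))
    (2;(2))


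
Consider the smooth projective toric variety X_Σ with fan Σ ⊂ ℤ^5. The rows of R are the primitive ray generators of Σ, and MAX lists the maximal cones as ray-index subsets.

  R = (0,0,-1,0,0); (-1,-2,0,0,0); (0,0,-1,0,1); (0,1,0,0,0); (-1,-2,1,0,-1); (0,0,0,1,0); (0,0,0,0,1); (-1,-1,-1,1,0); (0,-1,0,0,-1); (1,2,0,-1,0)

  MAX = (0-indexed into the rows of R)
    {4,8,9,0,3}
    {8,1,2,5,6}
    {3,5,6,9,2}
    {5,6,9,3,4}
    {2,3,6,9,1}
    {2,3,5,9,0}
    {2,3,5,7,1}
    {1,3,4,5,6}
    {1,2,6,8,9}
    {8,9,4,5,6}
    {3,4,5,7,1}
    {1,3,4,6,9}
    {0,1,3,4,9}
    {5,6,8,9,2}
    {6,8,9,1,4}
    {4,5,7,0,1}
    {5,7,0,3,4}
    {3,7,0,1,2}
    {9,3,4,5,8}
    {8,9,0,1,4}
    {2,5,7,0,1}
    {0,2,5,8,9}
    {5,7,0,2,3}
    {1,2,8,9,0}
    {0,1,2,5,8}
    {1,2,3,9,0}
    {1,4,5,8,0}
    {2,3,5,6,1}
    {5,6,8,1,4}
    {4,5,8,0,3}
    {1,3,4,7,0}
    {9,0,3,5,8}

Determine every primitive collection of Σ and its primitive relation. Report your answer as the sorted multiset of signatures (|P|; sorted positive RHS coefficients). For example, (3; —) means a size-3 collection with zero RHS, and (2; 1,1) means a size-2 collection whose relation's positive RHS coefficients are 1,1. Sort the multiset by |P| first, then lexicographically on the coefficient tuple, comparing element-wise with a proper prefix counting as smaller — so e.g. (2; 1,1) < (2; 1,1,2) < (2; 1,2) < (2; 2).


Δ(Σ) — 10 vertices, 11 min non-faces:

  • {0,6}:  v_{0} + v_{6} = v_{2}  ⇒ sig = (2; 1)
  • {2,4}:  v_{2} + v_{4} = v_{1}  ⇒ sig = (2; 1)
  • {7,9}:  v_{7} + v_{9} = v_{0} + v_{3}  ⇒ sig = (2; 1,1)
  • {6,7}:  v_{6} + v_{7} = v_{1} + v_{2} + v_{3} + v_{5}  ⇒ sig = (2; 1,1,1,1)
  • {7,8}:  v_{7} + v_{8} = 2·v_{0} + v_{4} + v_{5}  ⇒ sig = (2; 1,1,2)
  • {1,5,9}:  v_{1} + v_{5} + v_{9} = 0  ⇒ sig = (3; —)
  • {3,6,8}:  v_{3} + v_{6} + v_{8} = 0  ⇒ sig = (3; —)
  • {2,3,8}:  v_{2} + v_{3} + v_{8} = v_{0}  ⇒ sig = (3; 1)
  • {1,3,8}:  v_{1} + v_{3} + v_{8} = v_{0} + v_{4}  ⇒ sig = (3; 1,1)
  • {0,1,3,5}:  v_{0} + v_{1} + v_{3} + v_{5} = v_{7}  ⇒ sig = (4; 1)
  • {0,4,5,9}:  v_{0} + v_{4} + v_{5} + v_{9} = v_{3} + v_{8}  ⇒ sig = (4; 1,1)

Signatures (|P|; sorted positive RHS coefficients), sorted:
{ (2; 1) ×2,  (2; 1,1),  (2; 1,1,1,1),  (2; 1,1,2),  (3; —) ×2,  (3; 1),  (3; 1,1),  (4; 1),  (4; 1,1) }


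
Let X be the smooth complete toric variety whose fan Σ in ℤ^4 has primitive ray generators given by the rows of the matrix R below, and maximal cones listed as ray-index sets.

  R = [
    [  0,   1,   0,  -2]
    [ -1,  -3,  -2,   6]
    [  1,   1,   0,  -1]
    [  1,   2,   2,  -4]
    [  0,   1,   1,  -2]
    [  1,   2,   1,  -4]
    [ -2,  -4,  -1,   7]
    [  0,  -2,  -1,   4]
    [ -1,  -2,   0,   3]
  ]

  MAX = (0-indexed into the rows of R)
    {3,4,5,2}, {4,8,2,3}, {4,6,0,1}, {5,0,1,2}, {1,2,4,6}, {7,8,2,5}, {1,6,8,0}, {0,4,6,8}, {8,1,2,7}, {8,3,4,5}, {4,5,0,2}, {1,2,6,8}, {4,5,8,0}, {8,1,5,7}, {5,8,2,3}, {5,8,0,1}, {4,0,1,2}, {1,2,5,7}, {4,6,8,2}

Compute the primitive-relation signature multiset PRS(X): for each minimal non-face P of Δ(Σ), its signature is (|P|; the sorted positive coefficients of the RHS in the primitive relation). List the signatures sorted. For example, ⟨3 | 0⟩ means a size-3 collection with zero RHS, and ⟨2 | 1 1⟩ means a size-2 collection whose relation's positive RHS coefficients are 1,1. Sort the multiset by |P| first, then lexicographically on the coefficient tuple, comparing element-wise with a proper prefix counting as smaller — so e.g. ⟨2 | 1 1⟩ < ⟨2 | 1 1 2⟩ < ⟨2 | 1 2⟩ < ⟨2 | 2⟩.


Primitive collections (14):

  P={5,6}:  v_{5} + v_{6} = v_{8}  →  sig = ⟨2 | 1⟩
  P={0,3}:  v_{0} + v_{3} = v_{4} + v_{5}  →  sig = ⟨2 | 1 1⟩
  P={0,7}:  v_{0} + v_{7} = v_{1} + v_{5}  →  sig = ⟨2 | 1 1⟩
  P={1,3}:  v_{1} + v_{3} = v_{2} + v_{8}  →  sig = ⟨2 | 1 1⟩
  P={4,7}:  v_{4} + v_{7} = v_{2} + v_{8}  →  sig = ⟨2 | 1 1⟩
  P={3,6}:  v_{3} + v_{6} = v_{2} + v_{4} + 2·v_{8}  →  sig = ⟨2 | 1 1 2⟩
  P={6,7}:  v_{6} + v_{7} = v_{1} + v_{2} + 2·v_{8}  →  sig = ⟨2 | 1 1 2⟩
  P={3,7}:  v_{3} + v_{7} = 2·v_{2} + v_{5} + 2·v_{8}  →  sig = ⟨2 | 1 2 2⟩
  P={0,2,8}:  v_{0} + v_{2} + v_{8} = 0  →  sig = ⟨3 | 0⟩
  P={1,4,5}:  v_{1} + v_{4} + v_{5} = 0  →  sig = ⟨3 | 0⟩
  P={1,4,8}:  v_{1} + v_{4} + v_{8} = v_{6}  →  sig = ⟨3 | 1⟩
  P={0,2,6}:  v_{0} + v_{2} + v_{6} = v_{1} + v_{4}  →  sig = ⟨3 | 1 1⟩
  P={1,2,5,8}:  v_{1} + v_{2} + v_{5} + v_{8} = v_{7}  →  sig = ⟨4 | 1⟩
  P={2,4,5,8}:  v_{2} + v_{4} + v_{5} + v_{8} = v_{3}  →  sig = ⟨4 | 1⟩

Signatures (|P|; sorted positive RHS coefficients), sorted:
{ ⟨2 | 1⟩,  ⟨2 | 1 1⟩ ×4,  ⟨2 | 1 1 2⟩ ×2,  ⟨2 | 1 2 2⟩,  ⟨3 | 0⟩ ×2,  ⟨3 | 1⟩,  ⟨3 | 1 1⟩,  ⟨4 | 1⟩ ×2 }


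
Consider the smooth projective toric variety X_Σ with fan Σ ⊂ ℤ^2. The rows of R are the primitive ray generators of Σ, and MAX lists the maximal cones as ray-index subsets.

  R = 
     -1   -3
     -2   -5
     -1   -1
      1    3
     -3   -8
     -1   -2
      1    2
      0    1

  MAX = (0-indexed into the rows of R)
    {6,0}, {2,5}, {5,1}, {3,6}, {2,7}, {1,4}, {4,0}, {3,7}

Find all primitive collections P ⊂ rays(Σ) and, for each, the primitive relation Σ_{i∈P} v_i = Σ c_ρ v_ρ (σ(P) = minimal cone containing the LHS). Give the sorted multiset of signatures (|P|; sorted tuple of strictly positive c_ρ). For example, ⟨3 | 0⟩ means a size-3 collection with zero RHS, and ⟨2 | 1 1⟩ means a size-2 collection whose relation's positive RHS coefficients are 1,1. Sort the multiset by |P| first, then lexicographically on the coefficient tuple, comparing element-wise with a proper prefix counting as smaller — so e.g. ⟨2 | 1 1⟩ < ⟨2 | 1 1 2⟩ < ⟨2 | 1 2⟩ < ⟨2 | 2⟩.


20 collections generate NE(X_Σ); each relation:

  {0,3}:  v_{0} + v_{3} = 0 ; sig = ⟨2 | 0⟩
  {5,6}:  v_{5} + v_{6} = 0 ; sig = ⟨2 | 0⟩
  {0,1}:  v_{0} + v_{1} = v_{4} ; sig = ⟨2 | 1⟩
  {0,5}:  v_{0} + v_{5} = v_{1} ; sig = ⟨2 | 1⟩
  {0,7}:  v_{0} + v_{7} = v_{5} ; sig = ⟨2 | 1⟩
  {1,3}:  v_{1} + v_{3} = v_{5} ; sig = ⟨2 | 1⟩
  {1,6}:  v_{1} + v_{6} = v_{0} ; sig = ⟨2 | 1⟩
  {2,6}:  v_{2} + v_{6} = v_{7} ; sig = ⟨2 | 1⟩
  {3,4}:  v_{3} + v_{4} = v_{1} ; sig = ⟨2 | 1⟩
  {3,5}:  v_{3} + v_{5} = v_{7} ; sig = ⟨2 | 1⟩
  {5,7}:  v_{5} + v_{7} = v_{2} ; sig = ⟨2 | 1⟩
  {6,7}:  v_{6} + v_{7} = v_{3} ; sig = ⟨2 | 1⟩
  {4,7}:  v_{4} + v_{7} = v_{1} + v_{5} ; sig = ⟨2 | 1 1⟩
  {2,4}:  v_{2} + v_{4} = v_{1} + 2·v_{5} ; sig = ⟨2 | 1 2⟩
  {0,2}:  v_{0} + v_{2} = 2·v_{5} ; sig = ⟨2 | 2⟩
  {1,7}:  v_{1} + v_{7} = 2·v_{5} ; sig = ⟨2 | 2⟩
  {2,3}:  v_{2} + v_{3} = 2·v_{7} ; sig = ⟨2 | 2⟩
  {4,5}:  v_{4} + v_{5} = 2·v_{1} ; sig = ⟨2 | 2⟩
  {4,6}:  v_{4} + v_{6} = 2·v_{0} ; sig = ⟨2 | 2⟩
  {1,2}:  v_{1} + v_{2} = 3·v_{5} ; sig = ⟨2 | 3⟩

so the primitive-relation signature multiset is
    ⟨2 | 0⟩
    ⟨2 | 0⟩
    ⟨2 | 1⟩
    ⟨2 | 1⟩
    ⟨2 | 1⟩
    ⟨2 | 1⟩
    ⟨2 | 1⟩
    ⟨2 | 1⟩
    ⟨2 | 1⟩
    ⟨2 | 1⟩
    ⟨2 | 1⟩
    ⟨2 | 1⟩
    ⟨2 | 1 1⟩
    ⟨2 | 1 2⟩
    ⟨2 | 2⟩
    ⟨2 | 2⟩
    ⟨2 | 2⟩
    ⟨2 | 2⟩
    ⟨2 | 2⟩
    ⟨2 | 3⟩


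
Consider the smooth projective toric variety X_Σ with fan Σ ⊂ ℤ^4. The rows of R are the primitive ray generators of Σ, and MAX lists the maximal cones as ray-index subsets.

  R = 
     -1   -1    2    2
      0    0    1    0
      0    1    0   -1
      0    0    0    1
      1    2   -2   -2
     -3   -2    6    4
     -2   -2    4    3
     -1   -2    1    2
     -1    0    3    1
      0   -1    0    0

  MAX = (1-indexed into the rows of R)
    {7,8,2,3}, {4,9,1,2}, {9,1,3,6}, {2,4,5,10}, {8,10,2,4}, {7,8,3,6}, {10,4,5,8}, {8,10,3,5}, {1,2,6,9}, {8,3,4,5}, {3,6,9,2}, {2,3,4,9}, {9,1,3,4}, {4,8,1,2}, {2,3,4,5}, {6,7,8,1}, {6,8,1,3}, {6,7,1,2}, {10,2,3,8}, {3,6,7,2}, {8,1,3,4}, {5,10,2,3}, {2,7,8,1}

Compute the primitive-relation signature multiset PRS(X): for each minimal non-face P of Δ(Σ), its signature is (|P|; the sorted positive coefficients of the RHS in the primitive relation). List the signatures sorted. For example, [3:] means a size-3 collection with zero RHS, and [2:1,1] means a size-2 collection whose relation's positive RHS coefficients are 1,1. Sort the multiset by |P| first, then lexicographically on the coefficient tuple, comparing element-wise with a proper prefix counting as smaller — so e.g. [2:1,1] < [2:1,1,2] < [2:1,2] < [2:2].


18 collections generate NE(X_Σ); each relation:

  P={8,9}:  v_{8} + v_{9} = v_{7} — sig = [2:1]
  P={1,5}:  v_{1} + v_{5} = v_{3} + v_{4} — sig = [2:1,1]
  P={1,10}:  v_{1} + v_{10} = v_{2} + v_{8} — sig = [2:1,1]
  P={5,7}:  v_{5} + v_{7} = v_{1} + v_{3} — sig = [2:1,1]
  P={7,9}:  v_{7} + v_{9} = v_{2} + v_{6} — sig = [2:1,1]
  P={6,10}:  v_{6} + v_{10} = v_{2} + v_{3} + v_{7} + v_{8} — sig = [2:1,1,1,1]
  P={5,9}:  v_{5} + v_{9} = v_{2} + 2·v_{3} + v_{4} — sig = [2:1,1,2]
  P={9,10}:  v_{9} + v_{10} = 2·v_{2} + v_{3} + v_{8} — sig = [2:1,1,2]
  P={7,10}:  v_{7} + v_{10} = 2·v_{2} + v_{3} + 2·v_{8} — sig = [2:1,2,2]
  P={4,6}:  v_{4} + v_{6} = 3·v_{1} + v_{3} — sig = [2:1,3]
  P={4,7}:  v_{4} + v_{7} = 2·v_{1} — sig = [2:2]
  P={5,6}:  v_{5} + v_{6} = 2·v_{1} + 2·v_{3} — sig = [2:2,2]
  P={2,5,8}:  v_{2} + v_{5} + v_{8} = 0 — sig = [3:]
  P={3,4,10}:  v_{3} + v_{4} + v_{10} = 0 — sig = [3:]
  P={1,2,3}:  v_{1} + v_{2} + v_{3} = v_{9} — sig = [3:1]
  P={1,3,7}:  v_{1} + v_{3} + v_{7} = v_{6} — sig = [3:1]
  P={2,6,8}:  v_{2} + v_{6} + v_{8} = 2·v_{7} — sig = [3:2]
  P={2,3,4,8}:  v_{2} + v_{3} + v_{4} + v_{8} = v_{1} — sig = [4:1]

Signatures (|P|; sorted positive RHS coefficients), sorted:
    |P|=2: 12 collections, coeffs (1), (1,1), (1,1), (1,1), (1,1), (1,1,1,1), (1,1,2), (1,1,2), (1,2,2), (1,3), (2), (2,2)
    |P|=3: 5 collections, coeffs (), (), (1), (1), (2)
    |P|=4: 1 collection, coeffs (1)


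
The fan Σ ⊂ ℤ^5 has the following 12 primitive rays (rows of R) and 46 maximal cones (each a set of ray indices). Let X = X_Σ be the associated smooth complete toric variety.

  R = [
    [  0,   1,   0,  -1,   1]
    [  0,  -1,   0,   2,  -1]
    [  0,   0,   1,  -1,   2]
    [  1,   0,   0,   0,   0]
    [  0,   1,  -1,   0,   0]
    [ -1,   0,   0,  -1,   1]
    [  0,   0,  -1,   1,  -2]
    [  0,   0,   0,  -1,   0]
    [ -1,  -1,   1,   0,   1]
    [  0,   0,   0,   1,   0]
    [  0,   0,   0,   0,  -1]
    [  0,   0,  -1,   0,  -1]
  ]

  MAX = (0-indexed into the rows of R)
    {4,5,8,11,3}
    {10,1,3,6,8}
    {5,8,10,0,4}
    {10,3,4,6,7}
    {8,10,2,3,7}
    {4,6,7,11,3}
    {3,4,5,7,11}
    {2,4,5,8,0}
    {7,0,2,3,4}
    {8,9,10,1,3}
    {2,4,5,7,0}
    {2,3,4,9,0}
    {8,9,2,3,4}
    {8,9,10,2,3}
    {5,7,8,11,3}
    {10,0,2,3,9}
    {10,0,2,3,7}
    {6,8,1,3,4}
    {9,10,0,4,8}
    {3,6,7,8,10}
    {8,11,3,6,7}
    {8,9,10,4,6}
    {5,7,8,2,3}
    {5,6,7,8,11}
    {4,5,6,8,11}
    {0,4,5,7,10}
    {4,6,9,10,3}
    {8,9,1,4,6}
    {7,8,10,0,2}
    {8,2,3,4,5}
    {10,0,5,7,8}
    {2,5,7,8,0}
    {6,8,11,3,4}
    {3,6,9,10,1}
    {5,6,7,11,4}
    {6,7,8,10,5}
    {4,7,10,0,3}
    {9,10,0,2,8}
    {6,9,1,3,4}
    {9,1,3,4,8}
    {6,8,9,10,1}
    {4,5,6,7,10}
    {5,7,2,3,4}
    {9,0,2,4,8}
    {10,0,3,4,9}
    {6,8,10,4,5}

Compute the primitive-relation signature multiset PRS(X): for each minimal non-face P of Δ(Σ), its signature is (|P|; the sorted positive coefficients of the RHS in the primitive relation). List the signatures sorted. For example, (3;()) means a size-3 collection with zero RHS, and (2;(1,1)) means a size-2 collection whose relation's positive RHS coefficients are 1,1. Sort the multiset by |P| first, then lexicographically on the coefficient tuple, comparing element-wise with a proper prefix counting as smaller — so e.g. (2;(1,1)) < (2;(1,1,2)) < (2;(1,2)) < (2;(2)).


|primitive collections| = 23. Relations:

  • {2,6}:  v_{2} + v_{6} = 0  →  sig = (2;())
  • {7,9}:  v_{7} + v_{9} = 0  →  sig = (2;())
  • {0,1}:  v_{0} + v_{1} = v_{9}  →  sig = (2;(1))
  • {0,6}:  v_{0} + v_{6} = v_{4} + v_{10}  →  sig = (2;(1,1))
  • {0,11}:  v_{0} + v_{11} = v_{4} + v_{7}  →  sig = (2;(1,1))
  • {2,11}:  v_{2} + v_{11} = v_{3} + v_{5}  →  sig = (2;(1,1))
  • {5,9}:  v_{5} + v_{9} = v_{4} + v_{8}  →  sig = (2;(1,1))
  • {10,11}:  v_{10} + v_{11} = v_{6} + v_{7}  →  sig = (2;(1,1))
  • {1,2}:  v_{1} + v_{2} = v_{3} + v_{8} + v_{9}  →  sig = (2;(1,1,1))
  • {1,7}:  v_{1} + v_{7} = v_{3} + v_{6} + v_{8}  →  sig = (2;(1,1,1))
  • {9,11}:  v_{9} + v_{11} = v_{3} + v_{4} + v_{6} + v_{8}  →  sig = (2;(1,1,1,1))
  • {1,5}:  v_{1} + v_{5} = v_{3} + v_{4} + v_{6} + 2·v_{8}  →  sig = (2;(1,1,1,2))
  • {1,11}:  v_{1} + v_{11} = 2·v_{3} + v_{4} + 2·v_{6} + 2·v_{8}  →  sig = (2;(1,2,2,2))
  • {0,3,8}:  v_{0} + v_{3} + v_{8} = v_{2}  →  sig = (3;(1))
  • {2,4,10}:  v_{2} + v_{4} + v_{10} = v_{0}  →  sig = (3;(1))
  • {3,5,6}:  v_{3} + v_{5} + v_{6} = v_{11}  →  sig = (3;(1))
  • {3,5,10}:  v_{3} + v_{5} + v_{10} = v_{7}  →  sig = (3;(1))
  • {4,7,8}:  v_{4} + v_{7} + v_{8} = v_{5}  →  sig = (3;(1))
  • {1,4,10}:  v_{1} + v_{4} + v_{10} = v_{6} + v_{9}  →  sig = (3;(1,1))
  • {0,3,5}:  v_{0} + v_{3} + v_{5} = v_{2} + v_{4} + v_{7}  →  sig = (3;(1,1,1))
  • {2,5,10}:  v_{2} + v_{5} + v_{10} = v_{0} + v_{7} + v_{8}  →  sig = (3;(1,1,1))
  • {3,4,8,10}:  v_{3} + v_{4} + v_{8} + v_{10} = 0  →  sig = (4;())
  • {3,6,8,9}:  v_{3} + v_{6} + v_{8} + v_{9} = v_{1}  →  sig = (4;(1))

so the primitive-relation signature multiset is
[(2;()), (2;()), (2;(1)), (2;(1,1)), (2;(1,1)), (2;(1,1)), (2;(1,1)), (2;(1,1)), (2;(1,1,1)), (2;(1,1,1)), (2;(1,1,1,1)), (2;(1,1,1,2)), (2;(1,2,2,2)), (3;(1)), (3;(1)), (3;(1)), (3;(1)), (3;(1)), (3;(1,1)), (3;(1,1,1)), (3;(1,1,1)), (4;()), (4;(1))]


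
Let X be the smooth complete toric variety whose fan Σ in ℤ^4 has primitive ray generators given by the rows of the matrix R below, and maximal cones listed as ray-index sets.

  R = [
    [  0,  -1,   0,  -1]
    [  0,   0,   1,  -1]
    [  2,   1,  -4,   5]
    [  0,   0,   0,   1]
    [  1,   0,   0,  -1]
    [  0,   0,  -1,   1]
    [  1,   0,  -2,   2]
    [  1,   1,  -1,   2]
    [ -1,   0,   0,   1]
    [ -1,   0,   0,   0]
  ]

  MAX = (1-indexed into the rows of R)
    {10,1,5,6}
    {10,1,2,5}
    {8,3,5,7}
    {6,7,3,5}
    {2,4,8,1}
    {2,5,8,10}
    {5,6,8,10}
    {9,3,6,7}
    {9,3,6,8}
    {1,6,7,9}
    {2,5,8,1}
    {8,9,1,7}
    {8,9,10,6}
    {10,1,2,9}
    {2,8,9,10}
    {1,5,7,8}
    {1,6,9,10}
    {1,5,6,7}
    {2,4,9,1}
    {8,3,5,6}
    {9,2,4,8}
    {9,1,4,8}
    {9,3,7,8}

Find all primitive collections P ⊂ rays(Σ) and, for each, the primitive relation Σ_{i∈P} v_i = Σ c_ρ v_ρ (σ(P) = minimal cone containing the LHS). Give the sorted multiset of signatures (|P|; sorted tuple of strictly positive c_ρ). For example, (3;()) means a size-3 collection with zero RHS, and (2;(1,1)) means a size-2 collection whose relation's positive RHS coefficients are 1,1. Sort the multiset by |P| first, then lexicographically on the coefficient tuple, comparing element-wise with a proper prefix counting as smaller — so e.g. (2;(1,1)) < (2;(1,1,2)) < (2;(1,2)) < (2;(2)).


Primitive collections (16):

  • {2,6}:  v_{2} + v_{6} = 0  ⟹  sig = (2;())
  • {5,9}:  v_{5} + v_{9} = 0  ⟹  sig = (2;())
  • {4,10}:  v_{4} + v_{10} = v_{9}  ⟹  sig = (2;(1))
  • {2,3}:  v_{2} + v_{3} = v_{7} + v_{8}  ⟹  sig = (2;(1,1))
  • {2,7}:  v_{2} + v_{7} = v_{1} + v_{8}  ⟹  sig = (2;(1,1))
  • {4,5}:  v_{4} + v_{5} = v_{1} + v_{2} + v_{8}  ⟹  sig = (2;(1,1,1))
  • {4,6}:  v_{4} + v_{6} = v_{1} + v_{8} + v_{9}  ⟹  sig = (2;(1,1,1))
  • {3,4}:  v_{3} + v_{4} = v_{1} + v_{7} + 2·v_{8} + v_{9}  ⟹  sig = (2;(1,1,1,2))
  • {4,7}:  v_{4} + v_{7} = 2·v_{1} + 2·v_{8} + v_{9}  ⟹  sig = (2;(1,2,2))
  • {3,10}:  v_{3} + v_{10} = 3·v_{6} + v_{8}  ⟹  sig = (2;(1,3))
  • {1,3}:  v_{1} + v_{3} = 2·v_{7}  ⟹  sig = (2;(2))
  • {7,10}:  v_{7} + v_{10} = 2·v_{6}  ⟹  sig = (2;(2))
  • {1,6,8}:  v_{1} + v_{6} + v_{8} = v_{7}  ⟹  sig = (3;(1))
  • {1,8,10}:  v_{1} + v_{8} + v_{10} = v_{6}  ⟹  sig = (3;(1))
  • {6,7,8}:  v_{6} + v_{7} + v_{8} = v_{3}  ⟹  sig = (3;(1))
  • {1,2,8,9}:  v_{1} + v_{2} + v_{8} + v_{9} = v_{4}  ⟹  sig = (4;(1))

Hence PRS(X_Σ) =
    (2;())
    (2;())
    (2;(1))
    (2;(1,1))
    (2;(1,1))
    (2;(1,1,1))
    (2;(1,1,1))
    (2;(1,1,1,2))
    (2;(1,2,2))
    (2;(1,3))
    (2;(2))
    (2;(2))
    (3;(1))
    (3;(1))
    (3;(1))
    (4;(1))


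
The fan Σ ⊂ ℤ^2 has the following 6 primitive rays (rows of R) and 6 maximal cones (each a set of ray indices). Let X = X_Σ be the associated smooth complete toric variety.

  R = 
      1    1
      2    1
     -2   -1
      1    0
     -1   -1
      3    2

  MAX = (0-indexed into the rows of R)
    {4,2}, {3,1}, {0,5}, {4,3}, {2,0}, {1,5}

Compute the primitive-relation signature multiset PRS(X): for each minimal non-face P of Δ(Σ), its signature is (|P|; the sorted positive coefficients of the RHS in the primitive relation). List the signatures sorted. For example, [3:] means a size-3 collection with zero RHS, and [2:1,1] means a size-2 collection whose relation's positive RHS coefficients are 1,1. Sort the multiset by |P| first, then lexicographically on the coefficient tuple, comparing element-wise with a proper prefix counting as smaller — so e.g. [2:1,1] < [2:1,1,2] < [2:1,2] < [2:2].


Δ(Σ) — 6 vertices, 9 min non-faces:

  {0,4}:  v_{0} + v_{4} = 0  →  sig = [2:]
  {1,2}:  v_{1} + v_{2} = 0  →  sig = [2:]
  {0,1}:  v_{0} + v_{1} = v_{5}  →  sig = [2:1]
  {0,3}:  v_{0} + v_{3} = v_{1}  →  sig = [2:1]
  {1,4}:  v_{1} + v_{4} = v_{3}  →  sig = [2:1]
  {2,3}:  v_{2} + v_{3} = v_{4}  →  sig = [2:1]
  {2,5}:  v_{2} + v_{5} = v_{0}  →  sig = [2:1]
  {4,5}:  v_{4} + v_{5} = v_{1}  →  sig = [2:1]
  {3,5}:  v_{3} + v_{5} = 2·v_{1}  →  sig = [2:2]

Sorted signature multiset PRS(X):
[[2:], [2:], [2:1], [2:1], [2:1], [2:1], [2:1], [2:1], [2:2]]


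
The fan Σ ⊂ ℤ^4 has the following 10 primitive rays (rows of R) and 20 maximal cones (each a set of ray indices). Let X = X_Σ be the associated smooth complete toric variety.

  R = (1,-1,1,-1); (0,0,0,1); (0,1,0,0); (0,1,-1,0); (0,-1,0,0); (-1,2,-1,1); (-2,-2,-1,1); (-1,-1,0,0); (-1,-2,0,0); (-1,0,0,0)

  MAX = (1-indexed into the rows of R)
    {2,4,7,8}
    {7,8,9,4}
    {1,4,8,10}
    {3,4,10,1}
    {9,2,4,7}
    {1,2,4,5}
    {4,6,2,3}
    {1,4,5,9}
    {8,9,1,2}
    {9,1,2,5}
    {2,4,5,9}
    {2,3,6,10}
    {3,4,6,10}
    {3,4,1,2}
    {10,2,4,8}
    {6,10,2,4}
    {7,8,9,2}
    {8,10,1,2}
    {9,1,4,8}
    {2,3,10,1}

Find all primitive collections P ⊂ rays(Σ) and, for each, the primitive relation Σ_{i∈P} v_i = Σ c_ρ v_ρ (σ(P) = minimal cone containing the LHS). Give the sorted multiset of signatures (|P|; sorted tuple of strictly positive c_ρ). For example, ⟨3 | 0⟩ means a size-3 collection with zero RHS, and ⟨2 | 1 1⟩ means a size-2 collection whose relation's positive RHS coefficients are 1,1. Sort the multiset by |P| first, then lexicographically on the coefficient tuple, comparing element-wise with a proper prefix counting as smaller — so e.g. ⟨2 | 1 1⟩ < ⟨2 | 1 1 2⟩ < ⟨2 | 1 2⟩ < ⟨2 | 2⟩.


Minimal non-faces — 20 found among 10 rays, 20 max cones:

  P={3,5}:  v_{3} + v_{5} = 0  ⇒ sig = ⟨2 | 0⟩
  P={1,6}:  v_{1} + v_{6} = v_{3}  ⇒ sig = ⟨2 | 1⟩
  P={3,8}:  v_{3} + v_{8} = v_{10}  ⇒ sig = ⟨2 | 1⟩
  P={3,9}:  v_{3} + v_{9} = v_{8}  ⇒ sig = ⟨2 | 1⟩
  P={5,8}:  v_{5} + v_{8} = v_{9}  ⇒ sig = ⟨2 | 1⟩
  P={5,10}:  v_{5} + v_{10} = v_{8}  ⇒ sig = ⟨2 | 1⟩
  P={1,7}:  v_{1} + v_{7} = v_{5} + v_{9}  ⇒ sig = ⟨2 | 1 1⟩
  P={5,6}:  v_{5} + v_{6} = v_{2} + v_{4} + v_{10}  ⇒ sig = ⟨2 | 1 1 1⟩
  P={6,9}:  v_{6} + v_{9} = v_{2} + v_{4} + v_{8} + v_{10}  ⇒ sig = ⟨2 | 1 1 1 1⟩
  P={3,7}:  v_{3} + v_{7} = v_{2} + v_{4} + 2·v_{8}  ⇒ sig = ⟨2 | 1 1 2⟩
  P={5,7}:  v_{5} + v_{7} = v_{2} + v_{4} + 2·v_{9}  ⇒ sig = ⟨2 | 1 1 2⟩
  P={6,8}:  v_{6} + v_{8} = v_{2} + v_{4} + 2·v_{10}  ⇒ sig = ⟨2 | 1 1 2⟩
  P={7,10}:  v_{7} + v_{10} = v_{2} + v_{4} + 3·v_{8}  ⇒ sig = ⟨2 | 1 1 3⟩
  P={6,7}:  v_{6} + v_{7} = 2·v_{2} + 2·v_{4} + 2·v_{8} + v_{10}  ⇒ sig = ⟨2 | 1 2 2 2⟩
  P={9,10}:  v_{9} + v_{10} = 2·v_{8}  ⇒ sig = ⟨2 | 2⟩
  P={1,2,4,10}:  v_{1} + v_{2} + v_{4} + v_{10} = 0  ⇒ sig = ⟨4 | 0⟩
  P={1,2,4,8}:  v_{1} + v_{2} + v_{4} + v_{8} = v_{5}  ⇒ sig = ⟨4 | 1⟩
  P={2,3,4,10}:  v_{2} + v_{3} + v_{4} + v_{10} = v_{6}  ⇒ sig = ⟨4 | 1⟩
  P={2,4,8,9}:  v_{2} + v_{4} + v_{8} + v_{9} = v_{7}  ⇒ sig = ⟨4 | 1⟩
  P={1,2,4,9}:  v_{1} + v_{2} + v_{4} + v_{9} = 2·v_{5}  ⇒ sig = ⟨4 | 2⟩

Signatures (|P|; sorted positive RHS coefficients), sorted:
{ ⟨2 | 0⟩,  ⟨2 | 1⟩ ×5,  ⟨2 | 1 1⟩,  ⟨2 | 1 1 1⟩,  ⟨2 | 1 1 1 1⟩,  ⟨2 | 1 1 2⟩ ×3,  ⟨2 | 1 1 3⟩,  ⟨2 | 1 2 2 2⟩,  ⟨2 | 2⟩,  ⟨4 | 0⟩,  ⟨4 | 1⟩ ×3,  ⟨4 | 2⟩ }


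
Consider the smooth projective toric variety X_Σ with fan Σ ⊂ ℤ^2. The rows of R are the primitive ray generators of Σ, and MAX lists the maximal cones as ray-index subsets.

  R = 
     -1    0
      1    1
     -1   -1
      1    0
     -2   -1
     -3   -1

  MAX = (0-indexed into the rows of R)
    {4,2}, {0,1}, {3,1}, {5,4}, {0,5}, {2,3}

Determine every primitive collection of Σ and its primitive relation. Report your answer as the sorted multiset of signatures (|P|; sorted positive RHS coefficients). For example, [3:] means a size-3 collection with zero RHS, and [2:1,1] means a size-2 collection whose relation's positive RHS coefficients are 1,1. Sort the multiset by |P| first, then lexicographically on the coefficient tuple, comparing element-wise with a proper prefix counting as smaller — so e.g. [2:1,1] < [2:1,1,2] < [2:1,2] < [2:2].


Δ(Σ) — 6 vertices, 9 min non-faces:

  P = {0,3}:  v_{0} + v_{3} = 0 ; sig = [2:]
  P = {1,2}:  v_{1} + v_{2} = 0 ; sig = [2:]
  P = {0,2}:  v_{0} + v_{2} = v_{4} ; sig = [2:1]
  P = {0,4}:  v_{0} + v_{4} = v_{5} ; sig = [2:1]
  P = {1,4}:  v_{1} + v_{4} = v_{0} ; sig = [2:1]
  P = {3,4}:  v_{3} + v_{4} = v_{2} ; sig = [2:1]
  P = {3,5}:  v_{3} + v_{5} = v_{4} ; sig = [2:1]
  P = {1,5}:  v_{1} + v_{5} = 2·v_{0} ; sig = [2:2]
  P = {2,5}:  v_{2} + v_{5} = 2·v_{4} ; sig = [2:2]

Hence PRS(X_Σ) =
{ [2:] ×2,  [2:1] ×5,  [2:2] ×2 }


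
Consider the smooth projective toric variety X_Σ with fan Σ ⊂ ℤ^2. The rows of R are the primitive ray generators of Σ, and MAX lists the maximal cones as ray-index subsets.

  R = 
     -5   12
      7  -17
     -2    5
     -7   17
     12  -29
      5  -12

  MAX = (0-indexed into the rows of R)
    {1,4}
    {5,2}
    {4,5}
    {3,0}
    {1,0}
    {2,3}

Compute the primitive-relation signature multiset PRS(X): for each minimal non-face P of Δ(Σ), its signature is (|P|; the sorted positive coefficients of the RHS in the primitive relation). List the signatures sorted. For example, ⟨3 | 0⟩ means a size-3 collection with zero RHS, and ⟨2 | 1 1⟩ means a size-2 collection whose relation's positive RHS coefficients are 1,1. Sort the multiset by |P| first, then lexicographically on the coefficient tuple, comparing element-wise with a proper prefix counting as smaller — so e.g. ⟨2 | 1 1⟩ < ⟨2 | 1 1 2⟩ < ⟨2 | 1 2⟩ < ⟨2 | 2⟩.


The 9 primitive collections of Σ (r=6, n=2):

  {0,5}:  v_{0} + v_{5} = 0 ; sig = ⟨2 | 0⟩
  {1,3}:  v_{1} + v_{3} = 0 ; sig = ⟨2 | 0⟩
  {0,2}:  v_{0} + v_{2} = v_{3} ; sig = ⟨2 | 1⟩
  {0,4}:  v_{0} + v_{4} = v_{1} ; sig = ⟨2 | 1⟩
  {1,2}:  v_{1} + v_{2} = v_{5} ; sig = ⟨2 | 1⟩
  {1,5}:  v_{1} + v_{5} = v_{4} ; sig = ⟨2 | 1⟩
  {3,4}:  v_{3} + v_{4} = v_{5} ; sig = ⟨2 | 1⟩
  {3,5}:  v_{3} + v_{5} = v_{2} ; sig = ⟨2 | 1⟩
  {2,4}:  v_{2} + v_{4} = 2·v_{5} ; sig = ⟨2 | 2⟩

Hence PRS(X_Σ) =
    |P|=2: 9 collections, coeffs (), (), (1), (1), (1), (1), (1), (1), (2)


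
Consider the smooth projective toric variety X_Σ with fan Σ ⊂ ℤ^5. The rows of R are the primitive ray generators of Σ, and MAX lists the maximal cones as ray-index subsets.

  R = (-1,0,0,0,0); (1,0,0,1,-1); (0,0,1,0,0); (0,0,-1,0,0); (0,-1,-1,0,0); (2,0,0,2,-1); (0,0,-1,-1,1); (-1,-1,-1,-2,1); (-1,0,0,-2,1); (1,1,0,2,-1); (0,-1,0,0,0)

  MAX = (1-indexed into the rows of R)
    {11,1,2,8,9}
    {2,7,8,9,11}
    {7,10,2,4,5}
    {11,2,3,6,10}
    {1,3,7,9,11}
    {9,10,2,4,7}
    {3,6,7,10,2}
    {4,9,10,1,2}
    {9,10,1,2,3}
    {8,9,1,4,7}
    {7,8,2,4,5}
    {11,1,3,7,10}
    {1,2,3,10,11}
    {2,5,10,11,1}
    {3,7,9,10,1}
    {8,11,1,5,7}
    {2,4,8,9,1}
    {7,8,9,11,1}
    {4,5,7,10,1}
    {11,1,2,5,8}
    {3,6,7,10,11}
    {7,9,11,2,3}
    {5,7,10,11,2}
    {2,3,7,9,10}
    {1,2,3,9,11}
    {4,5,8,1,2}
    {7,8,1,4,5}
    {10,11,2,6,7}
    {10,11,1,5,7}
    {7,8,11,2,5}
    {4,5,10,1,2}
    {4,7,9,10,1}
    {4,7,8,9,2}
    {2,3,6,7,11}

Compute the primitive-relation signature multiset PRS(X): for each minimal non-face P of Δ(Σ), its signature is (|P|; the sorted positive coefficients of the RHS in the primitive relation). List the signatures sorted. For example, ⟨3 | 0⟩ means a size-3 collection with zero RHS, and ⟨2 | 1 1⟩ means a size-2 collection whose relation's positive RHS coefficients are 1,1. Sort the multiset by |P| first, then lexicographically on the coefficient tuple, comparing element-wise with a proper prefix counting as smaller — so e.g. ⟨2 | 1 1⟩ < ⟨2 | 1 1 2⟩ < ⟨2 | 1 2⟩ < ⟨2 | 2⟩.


Minimal non-faces — 14 found among 11 rays, 34 max cones:

  P = {3,4}:  v_{3} + v_{4} = 0  ⇒ sig = ⟨2 | 0⟩
  P = {3,5}:  v_{3} + v_{5} = v_{11}  ⇒ sig = ⟨2 | 1⟩
  P = {4,11}:  v_{4} + v_{11} = v_{5}  ⇒ sig = ⟨2 | 1⟩
  P = {5,9}:  v_{5} + v_{9} = v_{8}  ⇒ sig = ⟨2 | 1⟩
  P = {8,10}:  v_{8} + v_{10} = v_{4}  ⇒ sig = ⟨2 | 1⟩
  P = {1,6}:  v_{1} + v_{6} = v_{10} + v_{11}  ⇒ sig = ⟨2 | 1 1⟩
  P = {3,8}:  v_{3} + v_{8} = v_{9} + v_{11}  ⇒ sig = ⟨2 | 1 1⟩
  P = {6,8}:  v_{6} + v_{8} = v_{2} + v_{7} + v_{11}  ⇒ sig = ⟨2 | 1 1 1⟩
  P = {6,9}:  v_{6} + v_{9} = v_{2} + v_{3} + v_{7}  ⇒ sig = ⟨2 | 1 1 1⟩
  P = {4,6}:  v_{4} + v_{6} = v_{2} + v_{7} + v_{10} + v_{11}  ⇒ sig = ⟨2 | 1 1 1 1⟩
  P = {5,6}:  v_{5} + v_{6} = v_{2} + v_{7} + v_{10} + 2·v_{11}  ⇒ sig = ⟨2 | 1 1 1 2⟩
  P = {9,10,11}:  v_{9} + v_{10} + v_{11} = 0  ⇒ sig = ⟨3 | 0⟩
  P = {1,2,7}:  v_{1} + v_{2} + v_{7} = v_{4}  ⇒ sig = ⟨3 | 1⟩
  P = {2,3,7,10,11}:  v_{2} + v_{3} + v_{7} + v_{10} + v_{11} = v_{6}  ⇒ sig = ⟨5 | 1⟩

Hence PRS(X_Σ) =
    ⟨2 | 0⟩
    ⟨2 | 1⟩
    ⟨2 | 1⟩
    ⟨2 | 1⟩
    ⟨2 | 1⟩
    ⟨2 | 1 1⟩
    ⟨2 | 1 1⟩
    ⟨2 | 1 1 1⟩
    ⟨2 | 1 1 1⟩
    ⟨2 | 1 1 1 1⟩
    ⟨2 | 1 1 1 2⟩
    ⟨3 | 0⟩
    ⟨3 | 1⟩
    ⟨5 | 1⟩


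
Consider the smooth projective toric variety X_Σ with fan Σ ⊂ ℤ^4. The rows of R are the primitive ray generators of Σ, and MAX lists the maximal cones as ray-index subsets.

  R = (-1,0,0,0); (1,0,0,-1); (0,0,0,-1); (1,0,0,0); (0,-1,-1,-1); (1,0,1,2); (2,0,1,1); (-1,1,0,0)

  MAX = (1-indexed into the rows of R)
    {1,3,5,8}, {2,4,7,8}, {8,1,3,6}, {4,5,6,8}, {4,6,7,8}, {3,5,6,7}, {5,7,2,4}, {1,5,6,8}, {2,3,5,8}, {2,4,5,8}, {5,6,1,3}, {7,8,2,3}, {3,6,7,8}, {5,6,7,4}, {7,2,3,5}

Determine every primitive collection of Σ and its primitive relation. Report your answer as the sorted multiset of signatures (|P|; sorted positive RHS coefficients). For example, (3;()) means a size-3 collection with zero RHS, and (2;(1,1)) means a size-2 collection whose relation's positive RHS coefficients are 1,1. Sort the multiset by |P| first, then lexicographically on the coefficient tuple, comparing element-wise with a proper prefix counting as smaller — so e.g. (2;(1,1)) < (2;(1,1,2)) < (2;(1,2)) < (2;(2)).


7 collections generate NE(X_Σ); each relation:

  P = {1,4}:  v_{1} + v_{4} = 0  ⟹  sig = (2;())
  P = {1,2}:  v_{1} + v_{2} = v_{3}  ⟹  sig = (2;(1))
  P = {2,6}:  v_{2} + v_{6} = v_{7}  ⟹  sig = (2;(1))
  P = {3,4}:  v_{3} + v_{4} = v_{2}  ⟹  sig = (2;(1))
  P = {1,7}:  v_{1} + v_{7} = v_{3} + v_{6}  ⟹  sig = (2;(1,1))
  P = {5,7,8}:  v_{5} + v_{7} + v_{8} = v_{4}  ⟹  sig = (3;(1))
  P = {3,5,6,8}:  v_{3} + v_{5} + v_{6} + v_{8} = 0  ⟹  sig = (4;())

Signatures (|P|; sorted positive RHS coefficients), sorted:
{ (2;()),  (2;(1)) ×3,  (2;(1,1)),  (3;(1)),  (4;()) }


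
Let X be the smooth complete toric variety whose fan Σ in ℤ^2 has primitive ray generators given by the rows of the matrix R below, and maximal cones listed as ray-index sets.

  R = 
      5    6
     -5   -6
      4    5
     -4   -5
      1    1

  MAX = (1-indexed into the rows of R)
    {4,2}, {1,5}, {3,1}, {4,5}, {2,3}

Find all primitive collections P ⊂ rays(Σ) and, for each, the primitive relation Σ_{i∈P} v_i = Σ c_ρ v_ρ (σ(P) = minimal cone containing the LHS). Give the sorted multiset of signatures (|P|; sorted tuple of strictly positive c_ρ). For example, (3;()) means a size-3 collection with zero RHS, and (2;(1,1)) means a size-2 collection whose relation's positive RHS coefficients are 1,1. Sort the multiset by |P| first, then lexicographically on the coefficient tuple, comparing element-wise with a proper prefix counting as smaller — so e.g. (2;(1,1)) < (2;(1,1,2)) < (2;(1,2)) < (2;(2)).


The 5 primitive collections of Σ (r=5, n=2):

  P={1,2}:  v_{1} + v_{2} = 0 ; sig = (2;())
  P={3,4}:  v_{3} + v_{4} = 0 ; sig = (2;())
  P={1,4}:  v_{1} + v_{4} = v_{5} ; sig = (2;(1))
  P={2,5}:  v_{2} + v_{5} = v_{4} ; sig = (2;(1))
  P={3,5}:  v_{3} + v_{5} = v_{1} ; sig = (2;(1))

Sorted signature multiset PRS(X):
    (2;())
    (2;())
    (2;(1))
    (2;(1))
    (2;(1))


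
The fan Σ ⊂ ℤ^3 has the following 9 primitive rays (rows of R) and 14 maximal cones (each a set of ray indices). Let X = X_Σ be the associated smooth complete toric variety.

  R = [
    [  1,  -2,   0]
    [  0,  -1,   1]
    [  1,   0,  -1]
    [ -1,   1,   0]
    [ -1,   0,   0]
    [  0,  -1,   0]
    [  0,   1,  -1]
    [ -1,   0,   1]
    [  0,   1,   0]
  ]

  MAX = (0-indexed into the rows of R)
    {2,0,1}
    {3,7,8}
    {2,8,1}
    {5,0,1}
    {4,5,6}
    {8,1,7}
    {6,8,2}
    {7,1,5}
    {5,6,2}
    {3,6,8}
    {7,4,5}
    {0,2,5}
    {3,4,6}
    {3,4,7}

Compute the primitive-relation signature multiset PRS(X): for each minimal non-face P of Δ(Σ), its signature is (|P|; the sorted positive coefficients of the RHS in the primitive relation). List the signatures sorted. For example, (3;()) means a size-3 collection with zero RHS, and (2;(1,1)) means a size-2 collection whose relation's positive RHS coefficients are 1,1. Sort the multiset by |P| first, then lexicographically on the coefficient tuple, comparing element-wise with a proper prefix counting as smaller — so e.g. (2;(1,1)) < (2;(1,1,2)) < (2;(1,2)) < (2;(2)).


16 collections generate NE(X_Σ); each relation:

  P={1,6}:  v_{1} + v_{6} = 0  so sig = (2;())
  P={2,7}:  v_{2} + v_{7} = 0  so sig = (2;())
  P={5,8}:  v_{5} + v_{8} = 0  so sig = (2;())
  P={0,3}:  v_{0} + v_{3} = v_{5}  so sig = (2;(1))
  P={1,3}:  v_{1} + v_{3} = v_{7}  so sig = (2;(1))
  P={2,3}:  v_{2} + v_{3} = v_{6}  so sig = (2;(1))
  P={3,5}:  v_{3} + v_{5} = v_{4}  so sig = (2;(1))
  P={4,8}:  v_{4} + v_{8} = v_{3}  so sig = (2;(1))
  P={6,7}:  v_{6} + v_{7} = v_{3}  so sig = (2;(1))
  P={0,6}:  v_{0} + v_{6} = v_{2} + v_{5}  so sig = (2;(1,1))
  P={0,7}:  v_{0} + v_{7} = v_{1} + v_{5}  so sig = (2;(1,1))
  P={0,8}:  v_{0} + v_{8} = v_{1} + v_{2}  so sig = (2;(1,1))
  P={1,4}:  v_{1} + v_{4} = v_{5} + v_{7}  so sig = (2;(1,1))
  P={2,4}:  v_{2} + v_{4} = v_{5} + v_{6}  so sig = (2;(1,1))
  P={0,4}:  v_{0} + v_{4} = 2·v_{5}  so sig = (2;(2))
  P={1,2,5}:  v_{1} + v_{2} + v_{5} = v_{0}  so sig = (3;(1))

Hence PRS(X_Σ) =
    |P|=2: 15 collections, coeffs (), (), (), (1), (1), (1), (1), (1), (1), (1,1), (1,1), (1,1), (1,1), (1,1), (2)
    |P|=3: 1 collection, coeffs (1)


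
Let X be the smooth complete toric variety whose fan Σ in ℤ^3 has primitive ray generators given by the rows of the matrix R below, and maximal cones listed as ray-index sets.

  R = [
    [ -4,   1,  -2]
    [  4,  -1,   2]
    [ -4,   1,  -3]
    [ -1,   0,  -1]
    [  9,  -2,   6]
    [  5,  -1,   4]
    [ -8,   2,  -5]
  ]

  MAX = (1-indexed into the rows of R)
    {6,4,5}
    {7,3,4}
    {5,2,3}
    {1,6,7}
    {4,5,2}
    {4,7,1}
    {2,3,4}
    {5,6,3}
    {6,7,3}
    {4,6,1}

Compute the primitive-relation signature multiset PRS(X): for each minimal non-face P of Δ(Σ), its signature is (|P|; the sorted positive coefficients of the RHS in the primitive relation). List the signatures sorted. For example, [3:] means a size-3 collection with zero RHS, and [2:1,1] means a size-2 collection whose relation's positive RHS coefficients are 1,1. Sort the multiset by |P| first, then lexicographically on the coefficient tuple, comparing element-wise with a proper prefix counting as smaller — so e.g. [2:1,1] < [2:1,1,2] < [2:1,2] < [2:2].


|primitive collections| = 9. Relations:

  P={1,2}:  v_{1} + v_{2} = 0  ⇒ sig = [2:]
  P={1,3}:  v_{1} + v_{3} = v_{7}  ⇒ sig = [2:1]
  P={1,5}:  v_{1} + v_{5} = v_{6}  ⇒ sig = [2:1]
  P={2,6}:  v_{2} + v_{6} = v_{5}  ⇒ sig = [2:1]
  P={2,7}:  v_{2} + v_{7} = v_{3}  ⇒ sig = [2:1]
  P={5,7}:  v_{5} + v_{7} = v_{3} + v_{6}  ⇒ sig = [2:1,1]
  P={3,4,6}:  v_{3} + v_{4} + v_{6} = 0  ⇒ sig = [3:]
  P={3,4,5}:  v_{3} + v_{4} + v_{5} = v_{2}  ⇒ sig = [3:1]
  P={4,6,7}:  v_{4} + v_{6} + v_{7} = v_{1}  ⇒ sig = [3:1]

Signatures (|P|; sorted positive RHS coefficients), sorted:
    |P|=2: 6 collections, coeffs (), (1), (1), (1), (1), (1,1)
    |P|=3: 3 collections, coeffs (), (1), (1)


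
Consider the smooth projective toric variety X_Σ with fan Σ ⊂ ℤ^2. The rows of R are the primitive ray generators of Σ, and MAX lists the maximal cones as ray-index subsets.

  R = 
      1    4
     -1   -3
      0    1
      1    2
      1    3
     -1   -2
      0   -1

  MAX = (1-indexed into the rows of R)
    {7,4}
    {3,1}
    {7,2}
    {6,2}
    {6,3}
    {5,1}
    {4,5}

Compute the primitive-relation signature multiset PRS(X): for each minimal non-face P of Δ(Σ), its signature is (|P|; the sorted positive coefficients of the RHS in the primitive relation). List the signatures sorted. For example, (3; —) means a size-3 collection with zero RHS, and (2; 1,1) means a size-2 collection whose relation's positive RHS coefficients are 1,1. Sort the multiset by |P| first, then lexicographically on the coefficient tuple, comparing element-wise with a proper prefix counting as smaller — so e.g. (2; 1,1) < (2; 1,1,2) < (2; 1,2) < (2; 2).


Σ has 14 primitive collections:

  {2,5}:  v_{2} + v_{5} = 0  ⟹  sig = (2; —)
  {3,7}:  v_{3} + v_{7} = 0  ⟹  sig = (2; —)
  {4,6}:  v_{4} + v_{6} = 0  ⟹  sig = (2; —)
  {1,2}:  v_{1} + v_{2} = v_{3}  ⟹  sig = (2; 1)
  {1,7}:  v_{1} + v_{7} = v_{5}  ⟹  sig = (2; 1)
  {2,3}:  v_{2} + v_{3} = v_{6}  ⟹  sig = (2; 1)
  {2,4}:  v_{2} + v_{4} = v_{7}  ⟹  sig = (2; 1)
  {3,4}:  v_{3} + v_{4} = v_{5}  ⟹  sig = (2; 1)
  {3,5}:  v_{3} + v_{5} = v_{1}  ⟹  sig = (2; 1)
  {5,6}:  v_{5} + v_{6} = v_{3}  ⟹  sig = (2; 1)
  {5,7}:  v_{5} + v_{7} = v_{4}  ⟹  sig = (2; 1)
  {6,7}:  v_{6} + v_{7} = v_{2}  ⟹  sig = (2; 1)
  {1,4}:  v_{1} + v_{4} = 2·v_{5}  ⟹  sig = (2; 2)
  {1,6}:  v_{1} + v_{6} = 2·v_{3}  ⟹  sig = (2; 2)

so the primitive-relation signature multiset is
    |P|=2: 14 collections, coeffs (), (), (), (1), (1), (1), (1), (1), (1), (1), (1), (1), (2), (2)


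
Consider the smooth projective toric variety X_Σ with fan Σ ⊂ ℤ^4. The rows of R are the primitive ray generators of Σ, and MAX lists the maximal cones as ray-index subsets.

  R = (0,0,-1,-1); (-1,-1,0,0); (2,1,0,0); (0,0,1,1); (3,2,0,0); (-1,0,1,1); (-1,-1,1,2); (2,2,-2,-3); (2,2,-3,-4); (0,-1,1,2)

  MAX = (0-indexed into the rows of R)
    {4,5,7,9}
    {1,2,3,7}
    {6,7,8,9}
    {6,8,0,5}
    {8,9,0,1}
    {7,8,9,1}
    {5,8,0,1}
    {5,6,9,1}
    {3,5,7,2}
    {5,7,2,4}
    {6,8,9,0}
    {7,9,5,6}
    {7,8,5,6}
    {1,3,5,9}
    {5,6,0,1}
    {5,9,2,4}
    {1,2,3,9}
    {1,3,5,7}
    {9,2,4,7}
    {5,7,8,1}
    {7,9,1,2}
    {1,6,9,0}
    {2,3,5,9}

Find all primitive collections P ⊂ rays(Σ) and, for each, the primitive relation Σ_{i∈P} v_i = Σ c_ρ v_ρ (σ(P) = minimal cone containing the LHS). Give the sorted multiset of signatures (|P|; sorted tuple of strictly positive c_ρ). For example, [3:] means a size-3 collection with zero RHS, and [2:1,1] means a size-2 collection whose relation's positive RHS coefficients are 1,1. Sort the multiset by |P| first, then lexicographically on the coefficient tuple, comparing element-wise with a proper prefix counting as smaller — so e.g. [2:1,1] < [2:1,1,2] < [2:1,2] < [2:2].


|primitive collections| = 20. Relations:

  {0,3}:  v_{0} + v_{3} = 0  ⇒ sig = [2:]
  {0,7}:  v_{0} + v_{7} = v_{8}  ⇒ sig = [2:1]
  {1,4}:  v_{1} + v_{4} = v_{2}  ⇒ sig = [2:1]
  {3,8}:  v_{3} + v_{8} = v_{7}  ⇒ sig = [2:1]
  {0,2}:  v_{0} + v_{2} = v_{7} + v_{9}  ⇒ sig = [2:1,1]
  {3,6}:  v_{3} + v_{6} = v_{5} + v_{9}  ⇒ sig = [2:1,1]
  {2,6}:  v_{2} + v_{6} = v_{5} + v_{7} + 2·v_{9}  ⇒ sig = [2:1,1,2]
  {2,8}:  v_{2} + v_{8} = 2·v_{7} + v_{9}  ⇒ sig = [2:1,2]
  {3,4}:  v_{3} + v_{4} = 2·v_{2} + v_{5}  ⇒ sig = [2:1,2]
  {0,4}:  v_{0} + v_{4} = v_{5} + 2·v_{7} + 2·v_{9}  ⇒ sig = [2:1,2,2]
  {4,8}:  v_{4} + v_{8} = v_{5} + 3·v_{7} + 2·v_{9}  ⇒ sig = [2:1,2,3]
  {4,6}:  v_{4} + v_{6} = 2·v_{5} + 2·v_{7} + 3·v_{9}  ⇒ sig = [2:2,2,3]
  {0,5,9}:  v_{0} + v_{5} + v_{9} = v_{6}  ⇒ sig = [3:1]
  {1,2,5}:  v_{1} + v_{2} + v_{5} = v_{3}  ⇒ sig = [3:1]
  {1,6,7}:  v_{1} + v_{6} + v_{7} = v_{0}  ⇒ sig = [3:1]
  {3,7,9}:  v_{3} + v_{7} + v_{9} = v_{2}  ⇒ sig = [3:1]
  {5,8,9}:  v_{5} + v_{8} + v_{9} = v_{6} + v_{7}  ⇒ sig = [3:1,1]
  {1,6,8}:  v_{1} + v_{6} + v_{8} = 2·v_{0}  ⇒ sig = [3:2]
  {1,5,7,9}:  v_{1} + v_{5} + v_{7} + v_{9} = 0  ⇒ sig = [4:]
  {2,5,7,9}:  v_{2} + v_{5} + v_{7} + v_{9} = v_{4}  ⇒ sig = [4:1]

Hence PRS(X_Σ) =
    |P|=2: 12 collections, coeffs (), (1), (1), (1), (1,1), (1,1), (1,1,2), (1,2), (1,2), (1,2,2), (1,2,3), (2,2,3)
    |P|=3: 6 collections, coeffs (1), (1), (1), (1), (1,1), (2)
    |P|=4: 2 collections, coeffs (), (1)
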